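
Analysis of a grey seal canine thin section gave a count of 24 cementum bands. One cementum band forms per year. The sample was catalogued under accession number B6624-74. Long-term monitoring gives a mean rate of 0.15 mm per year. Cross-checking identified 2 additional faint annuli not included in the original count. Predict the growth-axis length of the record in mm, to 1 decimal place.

Correcting the raw count gives 24 + 2 = 26 true cementum bands.
Length ≈ 0.15 × 26 = 3.9 mm.

3.9 mm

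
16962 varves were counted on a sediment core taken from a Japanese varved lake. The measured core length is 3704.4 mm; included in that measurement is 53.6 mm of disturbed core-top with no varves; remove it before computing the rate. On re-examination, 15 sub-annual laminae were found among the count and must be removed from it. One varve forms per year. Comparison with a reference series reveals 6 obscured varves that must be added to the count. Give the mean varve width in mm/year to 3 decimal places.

Correcting the raw count gives 16962 − 15 + 6 = 16953 true varves.
Net length = 3704.4 − 53.6 = 3650.8 mm.
Mean rate = 3650.8 mm / 16953 years ≈ 0.215 mm/year.

0.215 mm/year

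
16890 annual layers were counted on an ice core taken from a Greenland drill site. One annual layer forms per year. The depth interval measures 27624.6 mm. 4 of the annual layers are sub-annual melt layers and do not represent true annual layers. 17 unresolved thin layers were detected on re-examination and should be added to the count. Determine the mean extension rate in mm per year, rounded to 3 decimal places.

Correcting the raw count gives 16890 − 4 + 17 = 16903 true annual layers.
Mean rate = 27624.6 mm / 16903 years ≈ 1.634 mm per year.

1.634 mm per year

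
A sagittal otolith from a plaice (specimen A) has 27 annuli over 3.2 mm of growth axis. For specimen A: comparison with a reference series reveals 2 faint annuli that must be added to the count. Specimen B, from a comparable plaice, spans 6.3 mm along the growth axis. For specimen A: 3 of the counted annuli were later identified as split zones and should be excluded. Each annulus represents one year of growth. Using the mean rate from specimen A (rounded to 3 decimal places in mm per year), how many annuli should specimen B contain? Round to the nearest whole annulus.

51 annuli

Specimen A: after corrections the count is 27 − 3 + 2 = 26 annuli.
A: Extension rate ≈ 3.2 / 26 = 0.123 mm/yr.
B spans 6.3 / 0.123 = 51.22 years ≈ 51 annuli.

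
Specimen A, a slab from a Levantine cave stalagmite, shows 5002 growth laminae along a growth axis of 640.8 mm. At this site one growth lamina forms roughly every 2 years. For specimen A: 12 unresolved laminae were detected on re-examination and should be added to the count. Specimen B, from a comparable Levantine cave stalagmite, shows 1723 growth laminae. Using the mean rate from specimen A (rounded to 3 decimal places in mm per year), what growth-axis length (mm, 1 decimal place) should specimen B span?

Specimen A: adjusted count: 5002 + 12 = 5014 growth laminae.
Specimen A: at 2 years per growth lamina, 5014 × 2 = 10028 years.
A: Mean rate = 640.8 mm / 10028 years ≈ 0.064 mm/year.
Specimen B: at 2 years per growth lamina, 1723 × 2 = 3446 years. For B, 0.064 mm/year × 3446 years = 220.5 mm.

220.5 mm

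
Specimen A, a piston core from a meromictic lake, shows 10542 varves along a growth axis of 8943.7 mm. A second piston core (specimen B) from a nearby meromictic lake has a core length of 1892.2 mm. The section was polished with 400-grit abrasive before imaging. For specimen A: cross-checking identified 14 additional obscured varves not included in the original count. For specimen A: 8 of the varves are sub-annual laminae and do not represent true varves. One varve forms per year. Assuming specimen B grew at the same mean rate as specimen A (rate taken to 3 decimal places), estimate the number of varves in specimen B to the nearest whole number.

2231 varves

Specimen A: adjusted count: 10542 − 8 + 14 = 10548 varves.
A: Extension rate ≈ 8943.7 / 10548 = 0.848 mm/yr.
For B, 1892.2 / 0.848 = 2231.37 years ≈ 2231 varves.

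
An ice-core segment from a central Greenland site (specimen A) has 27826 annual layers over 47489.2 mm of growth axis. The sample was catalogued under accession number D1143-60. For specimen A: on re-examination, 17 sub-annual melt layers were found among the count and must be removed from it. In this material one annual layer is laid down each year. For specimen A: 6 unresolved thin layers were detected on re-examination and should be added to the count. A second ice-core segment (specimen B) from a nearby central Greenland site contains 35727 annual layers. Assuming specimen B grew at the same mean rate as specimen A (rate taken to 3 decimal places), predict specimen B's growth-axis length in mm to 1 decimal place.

Specimen A: correcting the raw count gives 27826 − 17 + 6 = 27815 true annual layers.
A: Extension rate ≈ 47489.2 / 27815 = 1.707 mm/year.
Length of B = 1.707 × 35727 = 60986.0 mm.

60986.0 mm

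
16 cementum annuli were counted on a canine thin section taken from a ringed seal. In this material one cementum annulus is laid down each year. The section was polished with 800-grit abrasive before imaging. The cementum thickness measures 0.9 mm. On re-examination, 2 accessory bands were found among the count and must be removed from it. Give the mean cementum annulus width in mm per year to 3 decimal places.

0.064 mm per year

Correcting the raw count gives 16 − 2 = 14 true cementum annuli.
Extension rate ≈ 0.9 / 14 = 0.064 mm per year.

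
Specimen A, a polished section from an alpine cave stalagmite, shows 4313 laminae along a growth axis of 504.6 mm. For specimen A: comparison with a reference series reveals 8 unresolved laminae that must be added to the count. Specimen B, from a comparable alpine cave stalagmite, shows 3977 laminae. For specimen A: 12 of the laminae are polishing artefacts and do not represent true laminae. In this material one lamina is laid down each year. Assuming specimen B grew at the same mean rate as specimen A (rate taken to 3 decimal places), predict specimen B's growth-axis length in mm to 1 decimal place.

465.3 mm

Specimen A: after corrections the count is 4313 − 12 + 8 = 4309 laminae.
A: 504.6 mm over 4309 years gives 504.6 / 4309 ≈ 0.117 mm/yr.
Length of B = 0.117 × 3977 = 465.3 mm.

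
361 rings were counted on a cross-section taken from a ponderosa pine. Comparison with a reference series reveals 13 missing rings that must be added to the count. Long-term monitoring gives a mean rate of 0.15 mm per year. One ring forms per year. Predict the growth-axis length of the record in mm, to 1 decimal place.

True ring count = 361 + 13 = 374.
374 years at 0.15 mm/year gives 0.15 × 374 = 56.1 mm.

56.1 mm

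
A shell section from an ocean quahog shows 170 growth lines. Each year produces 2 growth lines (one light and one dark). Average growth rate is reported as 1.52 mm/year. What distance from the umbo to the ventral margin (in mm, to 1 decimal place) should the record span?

Dividing by 2 growth lines per year: 170 / 2 = 85 years.
85 years at 1.52 mm/year gives 1.52 × 85 = 129.2 mm.

129.2 mm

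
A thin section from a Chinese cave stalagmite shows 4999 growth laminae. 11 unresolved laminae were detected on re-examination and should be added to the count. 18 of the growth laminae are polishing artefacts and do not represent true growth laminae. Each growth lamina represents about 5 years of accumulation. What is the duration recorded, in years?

True growth lamina count = 4999 − 18 + 11 = 4992.
4992 growth laminae at 5 years each span 4992 × 5 = 24960 years.

24960 years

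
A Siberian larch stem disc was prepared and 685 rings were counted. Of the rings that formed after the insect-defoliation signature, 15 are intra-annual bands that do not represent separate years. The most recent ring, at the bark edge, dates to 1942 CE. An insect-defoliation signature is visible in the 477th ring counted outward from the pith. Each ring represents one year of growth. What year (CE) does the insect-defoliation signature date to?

1749 CE

Between ring 477 and the bark edge there are 685 − 477 = 208 rings.
Excluding 15 false rings: 208 − 15 = 193.
1942 − 193 = 1749 CE.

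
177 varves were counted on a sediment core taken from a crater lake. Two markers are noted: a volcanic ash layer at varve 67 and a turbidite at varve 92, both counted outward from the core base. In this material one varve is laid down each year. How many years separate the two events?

25 years

Separation: 92 − 67 = 25 varves.
One varve per year makes the interval 25 years.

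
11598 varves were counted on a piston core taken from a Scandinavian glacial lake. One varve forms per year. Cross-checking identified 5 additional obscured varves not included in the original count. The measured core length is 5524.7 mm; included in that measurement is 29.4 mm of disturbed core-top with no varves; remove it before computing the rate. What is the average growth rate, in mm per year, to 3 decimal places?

After corrections the count is 11598 + 5 = 11603 varves.
Net length = 5524.7 − 29.4 = 5495.3 mm.
5495.3 mm over 11603 years gives 5495.3 / 11603 ≈ 0.474 mm per year.

0.474 mm per year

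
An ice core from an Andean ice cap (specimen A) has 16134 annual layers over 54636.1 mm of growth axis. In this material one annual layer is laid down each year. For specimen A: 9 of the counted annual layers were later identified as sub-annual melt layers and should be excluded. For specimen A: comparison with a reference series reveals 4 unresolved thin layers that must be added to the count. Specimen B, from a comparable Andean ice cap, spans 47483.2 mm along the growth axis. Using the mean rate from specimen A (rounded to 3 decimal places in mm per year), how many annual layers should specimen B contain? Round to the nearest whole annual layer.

14019 annual layers

Specimen A: after corrections the count is 16134 − 9 + 4 = 16129 annual layers.
A: Mean rate = 54636.1 mm / 16129 years ≈ 3.387 mm/yr.
For B, 47483.2 / 3.387 = 14019.25 years ≈ 14019 annual layers.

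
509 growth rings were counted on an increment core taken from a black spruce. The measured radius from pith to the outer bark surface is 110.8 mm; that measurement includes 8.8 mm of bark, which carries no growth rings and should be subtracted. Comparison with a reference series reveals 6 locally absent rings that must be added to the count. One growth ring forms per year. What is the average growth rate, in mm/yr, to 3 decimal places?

True growth ring count = 509 + 6 = 515.
Removing the 8.8 mm offcut leaves 110.8 − 8.8 = 102.0 mm.
Mean rate = 102.0 mm / 515 years ≈ 0.198 mm/yr.

0.198 mm/yr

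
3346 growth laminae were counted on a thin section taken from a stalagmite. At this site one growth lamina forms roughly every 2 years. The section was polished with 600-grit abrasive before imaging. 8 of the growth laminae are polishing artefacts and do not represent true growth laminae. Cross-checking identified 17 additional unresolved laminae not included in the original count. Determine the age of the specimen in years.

6710 years

Correcting the raw count gives 3346 − 8 + 17 = 3355 true growth laminae.
At 2 years per growth lamina, 3355 × 2 = 6710 years.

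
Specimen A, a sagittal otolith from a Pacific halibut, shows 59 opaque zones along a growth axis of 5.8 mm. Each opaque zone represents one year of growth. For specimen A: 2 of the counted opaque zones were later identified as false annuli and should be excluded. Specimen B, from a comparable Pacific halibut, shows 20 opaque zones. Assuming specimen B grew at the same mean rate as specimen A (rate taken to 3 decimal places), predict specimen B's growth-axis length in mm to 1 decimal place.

2.0 mm

Specimen A: correcting the raw count gives 59 − 2 = 57 true opaque zones.
A: 5.8 mm over 57 years gives 5.8 / 57 ≈ 0.102 mm per year.
B's length ≈ 0.102 × 20 = 2.0 mm.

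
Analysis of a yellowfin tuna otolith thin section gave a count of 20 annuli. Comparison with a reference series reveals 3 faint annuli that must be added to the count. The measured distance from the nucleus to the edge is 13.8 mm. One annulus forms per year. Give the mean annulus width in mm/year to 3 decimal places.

Correcting the raw count gives 20 + 3 = 23 true annuli.
Extension rate ≈ 13.8 / 23 = 0.600 mm/year.

0.600 mm/year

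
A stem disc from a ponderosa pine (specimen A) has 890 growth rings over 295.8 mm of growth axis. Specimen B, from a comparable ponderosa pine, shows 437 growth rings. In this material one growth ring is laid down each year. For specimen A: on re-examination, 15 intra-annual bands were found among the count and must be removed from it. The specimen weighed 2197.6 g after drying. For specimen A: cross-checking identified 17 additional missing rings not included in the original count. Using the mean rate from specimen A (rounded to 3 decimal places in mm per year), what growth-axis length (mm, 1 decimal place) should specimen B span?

Specimen A: true growth ring count = 890 − 15 + 17 = 892.
A: Extension rate ≈ 295.8 / 892 = 0.332 mm/year.
Length of B = 0.332 × 437 = 145.1 mm.

145.1 mm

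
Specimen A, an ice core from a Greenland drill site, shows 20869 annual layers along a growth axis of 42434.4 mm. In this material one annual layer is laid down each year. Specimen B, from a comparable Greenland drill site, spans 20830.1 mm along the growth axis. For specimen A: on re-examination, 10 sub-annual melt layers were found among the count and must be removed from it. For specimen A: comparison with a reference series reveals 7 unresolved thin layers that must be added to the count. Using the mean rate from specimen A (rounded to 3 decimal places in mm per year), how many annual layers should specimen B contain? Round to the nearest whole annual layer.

10241 annual layers

Specimen A: adjusted count: 20869 − 10 + 7 = 20866 annual layers.
A: Mean rate = 42434.4 mm / 20866 years ≈ 2.034 mm/yr.
Specimen B: 20830.1 mm / 2.034 mm per year = 10240.95 years ≈ 10241 annual layers.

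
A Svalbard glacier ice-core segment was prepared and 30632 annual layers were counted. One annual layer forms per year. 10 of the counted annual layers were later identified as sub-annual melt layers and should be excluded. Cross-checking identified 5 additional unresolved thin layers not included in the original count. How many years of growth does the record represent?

After corrections the count is 30632 − 10 + 5 = 30627 annual layers.
With a one-to-one annual layer periodicity this is 30627 years.

30627 yr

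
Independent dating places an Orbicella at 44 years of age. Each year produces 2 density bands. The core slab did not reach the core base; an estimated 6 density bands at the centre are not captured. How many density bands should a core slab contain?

With 2 density bands per year, 44 years would produce 44 × 2 = 88 density bands.
88 − 6 missed = 82 density bands expected in the prepared section.

82 density bands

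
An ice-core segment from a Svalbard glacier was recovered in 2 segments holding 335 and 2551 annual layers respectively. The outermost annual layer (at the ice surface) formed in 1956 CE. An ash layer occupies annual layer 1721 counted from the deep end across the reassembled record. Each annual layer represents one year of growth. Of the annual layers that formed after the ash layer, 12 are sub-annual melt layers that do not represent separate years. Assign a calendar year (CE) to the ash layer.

Total annual layers = 335 + 2551 = 2886.
2886 − 1721 = 1165 annual layers lie beyond the ash layer toward the ice surface.
Excluding 12 false annual layers: 1165 − 12 = 1153.
Counting back 1153 years from 1956 CE places the ash layer in 1956 − 1153 = 803 CE.

803 CE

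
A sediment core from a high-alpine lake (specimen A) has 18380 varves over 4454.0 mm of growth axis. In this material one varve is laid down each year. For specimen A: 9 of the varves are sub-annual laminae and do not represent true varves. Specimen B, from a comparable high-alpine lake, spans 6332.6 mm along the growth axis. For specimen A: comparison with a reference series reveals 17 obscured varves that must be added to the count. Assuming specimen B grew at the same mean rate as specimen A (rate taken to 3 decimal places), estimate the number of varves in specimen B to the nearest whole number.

26168 varves

Specimen A: adjusted count: 18380 − 9 + 17 = 18388 varves.
A: Mean rate = 4454.0 mm / 18388 years ≈ 0.242 mm/yr.
For B, 6332.6 / 0.242 = 26167.77 years ≈ 26168 varves.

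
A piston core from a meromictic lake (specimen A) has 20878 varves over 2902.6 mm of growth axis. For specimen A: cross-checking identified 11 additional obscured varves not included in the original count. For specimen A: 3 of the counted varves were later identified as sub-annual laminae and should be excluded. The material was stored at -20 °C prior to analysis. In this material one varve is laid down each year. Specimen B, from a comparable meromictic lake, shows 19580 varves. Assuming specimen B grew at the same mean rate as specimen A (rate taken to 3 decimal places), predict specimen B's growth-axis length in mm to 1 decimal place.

2721.6 mm

Specimen A: adjusted count: 20878 − 3 + 11 = 20886 varves.
A: Extension rate ≈ 2902.6 / 20886 = 0.139 mm/yr.
For B, 0.139 mm/year × 19580 years = 2721.6 mm.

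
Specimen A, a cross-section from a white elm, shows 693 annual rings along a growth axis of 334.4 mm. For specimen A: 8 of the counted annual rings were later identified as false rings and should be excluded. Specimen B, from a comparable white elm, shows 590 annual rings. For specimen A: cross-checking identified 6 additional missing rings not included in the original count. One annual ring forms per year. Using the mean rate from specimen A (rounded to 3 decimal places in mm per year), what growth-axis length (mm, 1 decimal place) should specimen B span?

285.6 mm

Specimen A: after corrections the count is 693 − 8 + 6 = 691 annual rings.
A: 334.4 mm over 691 years gives 334.4 / 691 ≈ 0.484 mm/yr.
For B, 0.484 mm/year × 590 years = 285.6 mm.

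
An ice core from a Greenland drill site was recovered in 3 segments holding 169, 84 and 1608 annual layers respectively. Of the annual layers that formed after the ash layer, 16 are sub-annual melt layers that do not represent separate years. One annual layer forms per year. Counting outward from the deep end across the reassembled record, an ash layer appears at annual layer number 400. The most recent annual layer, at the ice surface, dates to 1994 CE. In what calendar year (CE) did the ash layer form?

549 CE

Total annual layers = 169 + 84 + 1608 = 1861.
1861 − 400 = 1461 annual layers lie beyond the ash layer toward the ice surface.
Excluding 16 false annual layers: 1461 − 16 = 1445.
The annual layer at the ice surface is 1994 CE, so the ash layer dates to 1994 − 1445 = 549 CE.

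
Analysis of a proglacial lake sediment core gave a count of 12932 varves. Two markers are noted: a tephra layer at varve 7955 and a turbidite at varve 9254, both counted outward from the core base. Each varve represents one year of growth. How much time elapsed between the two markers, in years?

1299 years

Separation: 9254 − 7955 = 1299 varves.
That is 1299 years at one varve per year.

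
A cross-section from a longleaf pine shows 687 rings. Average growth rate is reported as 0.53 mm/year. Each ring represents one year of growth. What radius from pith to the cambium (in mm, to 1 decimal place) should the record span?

687 years of growth are recorded.
687 years at 0.53 mm/year gives 0.53 × 687 = 364.1 mm.

364.1 mm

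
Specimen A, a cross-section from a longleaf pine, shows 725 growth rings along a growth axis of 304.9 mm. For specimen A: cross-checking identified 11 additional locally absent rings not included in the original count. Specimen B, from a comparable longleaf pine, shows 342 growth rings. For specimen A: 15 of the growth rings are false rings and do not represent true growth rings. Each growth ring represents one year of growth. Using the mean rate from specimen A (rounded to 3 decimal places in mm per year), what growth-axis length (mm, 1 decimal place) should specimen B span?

Specimen A: correcting the raw count gives 725 − 15 + 11 = 721 true growth rings.
A: Mean rate = 304.9 mm / 721 years ≈ 0.423 mm/year.
Length of B = 0.423 × 342 = 144.7 mm.

144.7 mm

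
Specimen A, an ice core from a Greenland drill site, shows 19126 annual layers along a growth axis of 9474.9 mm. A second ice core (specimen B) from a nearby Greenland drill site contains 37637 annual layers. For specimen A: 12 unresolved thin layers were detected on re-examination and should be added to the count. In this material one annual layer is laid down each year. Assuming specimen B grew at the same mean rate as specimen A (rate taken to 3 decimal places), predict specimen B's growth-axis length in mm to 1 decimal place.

18630.3 mm

Specimen A: true annual layer count = 19126 + 12 = 19138.
A: Mean rate = 9474.9 mm / 19138 years ≈ 0.495 mm/yr.
Length of B = 0.495 × 37637 = 18630.3 mm.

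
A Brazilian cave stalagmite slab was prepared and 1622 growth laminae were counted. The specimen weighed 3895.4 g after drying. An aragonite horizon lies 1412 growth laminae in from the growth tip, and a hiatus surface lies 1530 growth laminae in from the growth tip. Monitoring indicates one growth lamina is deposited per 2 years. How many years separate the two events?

236 years

1530 − 1412 = 118 growth laminae lie between the two events.
At 2 years per growth lamina, 118 × 2 = 236 years.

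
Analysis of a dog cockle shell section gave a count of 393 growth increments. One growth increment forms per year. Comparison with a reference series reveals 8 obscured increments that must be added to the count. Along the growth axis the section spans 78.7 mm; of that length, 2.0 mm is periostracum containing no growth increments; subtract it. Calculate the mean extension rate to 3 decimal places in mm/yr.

After corrections the count is 393 + 8 = 401 growth increments.
Net length = 78.7 − 2.0 = 76.7 mm.
76.7 mm over 401 years gives 76.7 / 401 ≈ 0.191 mm/yr.

0.191 mm/yr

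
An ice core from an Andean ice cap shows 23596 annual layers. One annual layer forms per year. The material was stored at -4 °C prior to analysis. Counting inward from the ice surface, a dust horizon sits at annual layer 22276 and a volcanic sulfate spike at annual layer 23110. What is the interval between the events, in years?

The two markers are separated by 23110 − 22276 = 834 annual layers.
At one annual layer per year, 834 years elapsed between them.

834 yr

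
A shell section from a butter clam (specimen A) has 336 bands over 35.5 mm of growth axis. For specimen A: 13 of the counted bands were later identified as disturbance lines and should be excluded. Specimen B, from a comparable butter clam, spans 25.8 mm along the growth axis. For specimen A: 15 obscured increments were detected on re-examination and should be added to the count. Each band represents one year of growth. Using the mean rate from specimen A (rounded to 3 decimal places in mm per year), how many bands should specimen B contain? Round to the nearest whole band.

Specimen A: true band count = 336 − 13 + 15 = 338.
A: Mean rate = 35.5 mm / 338 years ≈ 0.105 mm per year.
Specimen B: 25.8 mm / 0.105 mm per year = 245.71 years ≈ 246 bands.

246 bands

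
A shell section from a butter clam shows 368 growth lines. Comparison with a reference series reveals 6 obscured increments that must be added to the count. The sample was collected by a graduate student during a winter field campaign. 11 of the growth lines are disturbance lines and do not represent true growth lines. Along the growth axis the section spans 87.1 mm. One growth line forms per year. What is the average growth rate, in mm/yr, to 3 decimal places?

0.240 mm/yr

After corrections the count is 368 − 11 + 6 = 363 growth lines.
87.1 mm over 363 years gives 87.1 / 363 ≈ 0.240 mm/yr.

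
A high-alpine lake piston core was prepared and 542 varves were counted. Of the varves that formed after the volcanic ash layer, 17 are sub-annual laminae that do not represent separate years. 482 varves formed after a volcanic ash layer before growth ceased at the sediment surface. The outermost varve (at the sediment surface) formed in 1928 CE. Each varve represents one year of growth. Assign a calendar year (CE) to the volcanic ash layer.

There are 482 varves younger than the volcanic ash layer.
482 − 17 false = 465 true varves after the volcanic ash layer.
The varve at the sediment surface is 1928 CE, so the volcanic ash layer dates to 1928 − 465 = 1463 CE.

1463 CE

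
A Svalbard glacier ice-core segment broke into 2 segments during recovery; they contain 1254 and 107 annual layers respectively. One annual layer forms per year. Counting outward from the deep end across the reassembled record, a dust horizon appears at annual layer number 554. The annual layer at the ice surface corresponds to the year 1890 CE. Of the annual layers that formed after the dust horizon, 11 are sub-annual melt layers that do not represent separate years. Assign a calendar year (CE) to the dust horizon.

1094 CE

Total annual layers = 1254 + 107 = 1361.
The dust horizon sits at annual layer 554 from the deep end, so 1361 − 554 = 807 annual layers formed after it.
Removing the 11 false annual layers leaves 807 − 11 = 796 true annual layers beyond the dust horizon.
Counting back 796 years from 1890 CE places the dust horizon in 1890 − 796 = 1094 CE.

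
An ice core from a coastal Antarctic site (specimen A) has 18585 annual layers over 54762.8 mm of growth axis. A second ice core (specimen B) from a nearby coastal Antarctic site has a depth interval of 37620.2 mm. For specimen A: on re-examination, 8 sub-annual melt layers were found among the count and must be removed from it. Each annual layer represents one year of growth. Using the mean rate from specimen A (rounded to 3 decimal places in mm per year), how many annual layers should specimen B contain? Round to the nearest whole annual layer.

Specimen A: true annual layer count = 18585 − 8 = 18577.
A: Extension rate ≈ 54762.8 / 18577 = 2.948 mm per year.
For B, 37620.2 / 2.948 = 12761.26 years ≈ 12761 annual layers.

12761 annual layers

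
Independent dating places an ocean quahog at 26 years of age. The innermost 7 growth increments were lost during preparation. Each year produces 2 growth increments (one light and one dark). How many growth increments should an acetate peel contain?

26 years at 2 growth increments per year gives 26 × 2 = 52 growth increments.
Subtracting the 7 growth increments not captured gives 52 − 7 = 45 growth increments in the record.

45 growth increments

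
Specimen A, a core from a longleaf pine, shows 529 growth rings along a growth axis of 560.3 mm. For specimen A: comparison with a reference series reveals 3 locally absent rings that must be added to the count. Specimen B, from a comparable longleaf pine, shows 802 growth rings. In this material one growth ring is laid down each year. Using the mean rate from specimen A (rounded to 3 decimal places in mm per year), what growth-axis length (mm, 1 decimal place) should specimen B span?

Specimen A: true growth ring count = 529 + 3 = 532.
A: Extension rate ≈ 560.3 / 532 = 1.053 mm/year.
For B, 1.053 mm/year × 802 years = 844.5 mm.

844.5 mm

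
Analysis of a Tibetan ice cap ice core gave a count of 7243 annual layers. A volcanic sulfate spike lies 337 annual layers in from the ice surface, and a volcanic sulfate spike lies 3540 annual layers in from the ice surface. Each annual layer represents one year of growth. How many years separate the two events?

The two markers are separated by 3540 − 337 = 3203 annual layers.
One annual layer per year makes the interval 3203 years.

3203 years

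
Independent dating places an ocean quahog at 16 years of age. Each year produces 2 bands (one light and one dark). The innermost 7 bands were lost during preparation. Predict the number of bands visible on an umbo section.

With 2 bands per year, 16 years would produce 16 × 2 = 32 bands.
Subtracting the 7 bands not captured gives 32 − 7 = 25 bands in the record.

25 bands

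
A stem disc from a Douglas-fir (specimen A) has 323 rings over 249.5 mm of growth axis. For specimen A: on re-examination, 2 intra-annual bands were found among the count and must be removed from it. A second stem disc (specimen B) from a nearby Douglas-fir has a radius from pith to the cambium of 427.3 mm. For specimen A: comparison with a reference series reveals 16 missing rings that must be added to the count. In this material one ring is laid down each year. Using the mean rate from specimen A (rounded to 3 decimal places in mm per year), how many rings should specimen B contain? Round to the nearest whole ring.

577 rings

Specimen A: after corrections the count is 323 − 2 + 16 = 337 rings.
A: Extension rate ≈ 249.5 / 337 = 0.740 mm/year.
For B, 427.3 / 0.740 = 577.43 years ≈ 577 rings.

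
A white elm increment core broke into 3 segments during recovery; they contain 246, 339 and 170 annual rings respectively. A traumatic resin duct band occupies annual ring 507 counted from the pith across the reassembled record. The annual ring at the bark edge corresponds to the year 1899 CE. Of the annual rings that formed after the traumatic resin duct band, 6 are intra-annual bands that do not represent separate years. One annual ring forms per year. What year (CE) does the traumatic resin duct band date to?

1657 CE

Total annual rings = 246 + 339 + 170 = 755.
The traumatic resin duct band sits at annual ring 507 from the pith, so 755 − 507 = 248 annual rings formed after it.
248 − 6 false = 242 true annual rings after the traumatic resin duct band.
Counting back 242 years from 1899 CE places the traumatic resin duct band in 1899 − 242 = 1657 CE.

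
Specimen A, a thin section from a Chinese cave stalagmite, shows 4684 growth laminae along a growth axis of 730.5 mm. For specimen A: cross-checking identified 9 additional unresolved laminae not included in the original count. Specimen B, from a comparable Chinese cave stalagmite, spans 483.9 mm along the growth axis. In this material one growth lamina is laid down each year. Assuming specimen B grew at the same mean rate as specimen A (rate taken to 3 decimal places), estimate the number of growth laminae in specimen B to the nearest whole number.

Specimen A: true growth lamina count = 4684 + 9 = 4693.
A: 730.5 mm over 4693 years gives 730.5 / 4693 ≈ 0.156 mm/yr.
B spans 483.9 / 0.156 = 3101.92 years ≈ 3102 growth laminae.

3102 growth laminae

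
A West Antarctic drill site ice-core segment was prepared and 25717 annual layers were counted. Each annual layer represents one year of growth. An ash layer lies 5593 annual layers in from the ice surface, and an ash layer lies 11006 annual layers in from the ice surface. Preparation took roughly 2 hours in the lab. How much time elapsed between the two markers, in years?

5413 yr

Separation: 11006 − 5593 = 5413 annual layers.
At one annual layer per year, 5413 years elapsed between them.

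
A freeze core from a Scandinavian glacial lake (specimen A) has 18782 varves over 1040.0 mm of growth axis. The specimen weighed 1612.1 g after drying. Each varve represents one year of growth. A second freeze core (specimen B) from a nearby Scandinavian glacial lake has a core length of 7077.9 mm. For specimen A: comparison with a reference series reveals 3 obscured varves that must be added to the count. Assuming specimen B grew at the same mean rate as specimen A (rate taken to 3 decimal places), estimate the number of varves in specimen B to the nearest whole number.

128689 varves

Specimen A: adjusted count: 18782 + 3 = 18785 varves.
A: Mean rate = 1040.0 mm / 18785 years ≈ 0.055 mm per year.
For B, 7077.9 / 0.055 = 128689.09 years ≈ 128689 varves.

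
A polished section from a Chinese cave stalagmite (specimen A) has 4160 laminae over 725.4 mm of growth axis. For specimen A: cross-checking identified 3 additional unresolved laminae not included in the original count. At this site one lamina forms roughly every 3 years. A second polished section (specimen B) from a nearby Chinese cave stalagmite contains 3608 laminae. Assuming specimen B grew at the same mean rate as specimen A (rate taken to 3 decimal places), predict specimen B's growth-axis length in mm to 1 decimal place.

627.8 mm

Specimen A: correcting the raw count gives 4160 + 3 = 4163 true laminae.
Specimen A: multiplying by 3 years per lamina: 4163 × 3 = 12489 years.
A: Mean rate = 725.4 mm / 12489 years ≈ 0.058 mm/yr.
Specimen B: multiplying by 3 years per lamina: 3608 × 3 = 10824 years. For B, 0.058 mm/year × 10824 years = 627.8 mm.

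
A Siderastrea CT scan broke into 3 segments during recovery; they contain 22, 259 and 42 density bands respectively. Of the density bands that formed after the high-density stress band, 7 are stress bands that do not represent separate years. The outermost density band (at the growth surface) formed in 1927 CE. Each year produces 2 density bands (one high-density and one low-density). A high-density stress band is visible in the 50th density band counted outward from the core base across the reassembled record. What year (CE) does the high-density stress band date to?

Total density bands = 22 + 259 + 42 = 323.
The high-density stress band sits at density band 50 from the core base, so 323 − 50 = 273 density bands formed after it.
Excluding 7 false density bands: 273 − 7 = 266.
Dividing by 2 density bands per year: 266 / 2 = 133 years.
The density band at the growth surface is 1927 CE, so the high-density stress band dates to 1927 − 133 = 1794 CE.

1794 CE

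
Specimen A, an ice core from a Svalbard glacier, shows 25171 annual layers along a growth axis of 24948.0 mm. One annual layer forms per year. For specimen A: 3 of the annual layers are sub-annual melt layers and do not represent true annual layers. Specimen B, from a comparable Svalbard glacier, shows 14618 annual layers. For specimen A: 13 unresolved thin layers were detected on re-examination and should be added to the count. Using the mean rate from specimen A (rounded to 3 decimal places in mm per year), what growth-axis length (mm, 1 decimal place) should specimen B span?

14486.4 mm

Specimen A: true annual layer count = 25171 − 3 + 13 = 25181.
A: 24948.0 mm over 25181 years gives 24948.0 / 25181 ≈ 0.991 mm/year.
Length of B = 0.991 × 14618 = 14486.4 mm.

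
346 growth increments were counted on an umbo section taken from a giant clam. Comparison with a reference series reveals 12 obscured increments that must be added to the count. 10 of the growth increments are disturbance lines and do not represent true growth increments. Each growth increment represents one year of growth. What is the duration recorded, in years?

After corrections the count is 346 − 10 + 12 = 348 growth increments.
At one growth increment per year, that is 348 years.

348 years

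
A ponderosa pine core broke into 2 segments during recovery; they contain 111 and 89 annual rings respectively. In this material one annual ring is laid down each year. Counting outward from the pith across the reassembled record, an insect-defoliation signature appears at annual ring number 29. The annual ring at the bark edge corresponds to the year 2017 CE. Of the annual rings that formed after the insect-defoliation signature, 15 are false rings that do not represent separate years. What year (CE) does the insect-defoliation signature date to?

1861 CE

Total annual rings = 111 + 89 = 200.
Between annual ring 29 and the bark edge there are 200 − 29 = 171 annual rings.
171 − 15 false = 156 true annual rings after the insect-defoliation signature.
The annual ring at the bark edge is 2017 CE, so the insect-defoliation signature dates to 2017 − 156 = 1861 CE.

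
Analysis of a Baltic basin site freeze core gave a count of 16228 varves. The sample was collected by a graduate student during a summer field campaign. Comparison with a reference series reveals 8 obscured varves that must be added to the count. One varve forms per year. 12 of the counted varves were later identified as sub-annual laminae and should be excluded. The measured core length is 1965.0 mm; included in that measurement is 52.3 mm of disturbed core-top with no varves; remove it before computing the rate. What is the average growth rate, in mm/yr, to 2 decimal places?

Correcting the raw count gives 16228 − 12 + 8 = 16224 true varves.
Net length = 1965.0 − 52.3 = 1912.7 mm.
1912.7 mm over 16224 years gives 1912.7 / 16224 ≈ 0.12 mm/yr.

0.12 mm/yr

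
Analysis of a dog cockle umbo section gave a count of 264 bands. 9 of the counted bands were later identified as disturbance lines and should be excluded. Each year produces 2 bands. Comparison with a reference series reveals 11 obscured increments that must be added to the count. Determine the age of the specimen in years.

True band count = 264 − 9 + 11 = 266.
Dividing by 2 bands per year: 266 / 2 = 133 years.

133 years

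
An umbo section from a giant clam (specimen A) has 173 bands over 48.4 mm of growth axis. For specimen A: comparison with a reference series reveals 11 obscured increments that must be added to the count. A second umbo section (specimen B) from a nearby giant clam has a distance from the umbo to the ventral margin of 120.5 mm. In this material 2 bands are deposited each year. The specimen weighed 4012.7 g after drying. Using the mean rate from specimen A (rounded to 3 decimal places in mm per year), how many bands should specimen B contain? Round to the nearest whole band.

458 bands

Specimen A: correcting the raw count gives 173 + 11 = 184 true bands.
Specimen A: with 2 bands per year, 184 / 2 = 92 years.
A: Mean rate = 48.4 mm / 92 years ≈ 0.526 mm per year.
B spans 120.5 / 0.526 = 229.09 years; at 2 bands per year that is 229.09 × 2 ≈ 458 bands.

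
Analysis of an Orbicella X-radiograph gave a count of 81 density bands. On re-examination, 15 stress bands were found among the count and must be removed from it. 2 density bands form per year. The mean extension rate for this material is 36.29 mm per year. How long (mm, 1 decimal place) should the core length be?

Adjusted count: 81 − 15 = 66 density bands.
With 2 density bands per year, 66 / 2 = 33 years.
33 years at 36.29 mm/year gives 36.29 × 33 = 1197.6 mm.

1197.6 mm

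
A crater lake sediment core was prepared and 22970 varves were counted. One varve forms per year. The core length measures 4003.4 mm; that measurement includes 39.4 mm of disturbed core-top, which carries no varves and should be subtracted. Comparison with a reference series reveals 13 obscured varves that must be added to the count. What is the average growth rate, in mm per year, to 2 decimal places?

After corrections the count is 22970 + 13 = 22983 varves.
Net length = 4003.4 − 39.4 = 3964.0 mm.
3964.0 mm over 22983 years gives 3964.0 / 22983 ≈ 0.17 mm per year.

0.17 mm per year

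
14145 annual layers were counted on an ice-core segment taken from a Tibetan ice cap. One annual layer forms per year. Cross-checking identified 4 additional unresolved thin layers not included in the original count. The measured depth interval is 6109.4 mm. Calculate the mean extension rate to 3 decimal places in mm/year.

Correcting the raw count gives 14145 + 4 = 14149 true annual layers.
Mean rate = 6109.4 mm / 14149 years ≈ 0.432 mm/year.

0.432 mm/year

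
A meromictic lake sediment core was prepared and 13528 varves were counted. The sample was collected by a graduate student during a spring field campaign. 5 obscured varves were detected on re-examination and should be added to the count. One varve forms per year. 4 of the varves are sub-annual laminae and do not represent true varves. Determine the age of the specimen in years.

13529 yr

Adjusted count: 13528 − 4 + 5 = 13529 varves.
One varve per year makes the duration 13529 years.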